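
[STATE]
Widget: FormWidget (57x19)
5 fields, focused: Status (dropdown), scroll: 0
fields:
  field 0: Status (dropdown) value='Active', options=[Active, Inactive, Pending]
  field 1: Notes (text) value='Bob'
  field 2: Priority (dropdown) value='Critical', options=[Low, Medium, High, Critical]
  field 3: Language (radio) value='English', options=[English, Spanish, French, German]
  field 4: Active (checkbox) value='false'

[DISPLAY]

> Status:     [Active                                  ▼]
  Notes:      [Bob                                      ]
  Priority:   [Critical                                ▼]
  Language:   (●) English  ( ) Spanish  ( ) French  ( ) G
  Active:     [ ]                                        
                                                         
                                                         
                                                         
                                                         
                                                         
                                                         
                                                         
                                                         
                                                         
                                                         
                                                         
                                                         
                                                         
                                                         


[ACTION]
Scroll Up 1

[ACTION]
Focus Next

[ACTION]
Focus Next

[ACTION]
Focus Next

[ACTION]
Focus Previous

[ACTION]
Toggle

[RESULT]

  Status:     [Active                                  ▼]
  Notes:      [Bob                                      ]
> Priority:   [Critical                                ▼]
  Language:   (●) English  ( ) Spanish  ( ) French  ( ) G
  Active:     [ ]                                        
                                                         
                                                         
                                                         
                                                         
                                                         
                                                         
                                                         
                                                         
                                                         
                                                         
                                                         
                                                         
                                                         
                                                         


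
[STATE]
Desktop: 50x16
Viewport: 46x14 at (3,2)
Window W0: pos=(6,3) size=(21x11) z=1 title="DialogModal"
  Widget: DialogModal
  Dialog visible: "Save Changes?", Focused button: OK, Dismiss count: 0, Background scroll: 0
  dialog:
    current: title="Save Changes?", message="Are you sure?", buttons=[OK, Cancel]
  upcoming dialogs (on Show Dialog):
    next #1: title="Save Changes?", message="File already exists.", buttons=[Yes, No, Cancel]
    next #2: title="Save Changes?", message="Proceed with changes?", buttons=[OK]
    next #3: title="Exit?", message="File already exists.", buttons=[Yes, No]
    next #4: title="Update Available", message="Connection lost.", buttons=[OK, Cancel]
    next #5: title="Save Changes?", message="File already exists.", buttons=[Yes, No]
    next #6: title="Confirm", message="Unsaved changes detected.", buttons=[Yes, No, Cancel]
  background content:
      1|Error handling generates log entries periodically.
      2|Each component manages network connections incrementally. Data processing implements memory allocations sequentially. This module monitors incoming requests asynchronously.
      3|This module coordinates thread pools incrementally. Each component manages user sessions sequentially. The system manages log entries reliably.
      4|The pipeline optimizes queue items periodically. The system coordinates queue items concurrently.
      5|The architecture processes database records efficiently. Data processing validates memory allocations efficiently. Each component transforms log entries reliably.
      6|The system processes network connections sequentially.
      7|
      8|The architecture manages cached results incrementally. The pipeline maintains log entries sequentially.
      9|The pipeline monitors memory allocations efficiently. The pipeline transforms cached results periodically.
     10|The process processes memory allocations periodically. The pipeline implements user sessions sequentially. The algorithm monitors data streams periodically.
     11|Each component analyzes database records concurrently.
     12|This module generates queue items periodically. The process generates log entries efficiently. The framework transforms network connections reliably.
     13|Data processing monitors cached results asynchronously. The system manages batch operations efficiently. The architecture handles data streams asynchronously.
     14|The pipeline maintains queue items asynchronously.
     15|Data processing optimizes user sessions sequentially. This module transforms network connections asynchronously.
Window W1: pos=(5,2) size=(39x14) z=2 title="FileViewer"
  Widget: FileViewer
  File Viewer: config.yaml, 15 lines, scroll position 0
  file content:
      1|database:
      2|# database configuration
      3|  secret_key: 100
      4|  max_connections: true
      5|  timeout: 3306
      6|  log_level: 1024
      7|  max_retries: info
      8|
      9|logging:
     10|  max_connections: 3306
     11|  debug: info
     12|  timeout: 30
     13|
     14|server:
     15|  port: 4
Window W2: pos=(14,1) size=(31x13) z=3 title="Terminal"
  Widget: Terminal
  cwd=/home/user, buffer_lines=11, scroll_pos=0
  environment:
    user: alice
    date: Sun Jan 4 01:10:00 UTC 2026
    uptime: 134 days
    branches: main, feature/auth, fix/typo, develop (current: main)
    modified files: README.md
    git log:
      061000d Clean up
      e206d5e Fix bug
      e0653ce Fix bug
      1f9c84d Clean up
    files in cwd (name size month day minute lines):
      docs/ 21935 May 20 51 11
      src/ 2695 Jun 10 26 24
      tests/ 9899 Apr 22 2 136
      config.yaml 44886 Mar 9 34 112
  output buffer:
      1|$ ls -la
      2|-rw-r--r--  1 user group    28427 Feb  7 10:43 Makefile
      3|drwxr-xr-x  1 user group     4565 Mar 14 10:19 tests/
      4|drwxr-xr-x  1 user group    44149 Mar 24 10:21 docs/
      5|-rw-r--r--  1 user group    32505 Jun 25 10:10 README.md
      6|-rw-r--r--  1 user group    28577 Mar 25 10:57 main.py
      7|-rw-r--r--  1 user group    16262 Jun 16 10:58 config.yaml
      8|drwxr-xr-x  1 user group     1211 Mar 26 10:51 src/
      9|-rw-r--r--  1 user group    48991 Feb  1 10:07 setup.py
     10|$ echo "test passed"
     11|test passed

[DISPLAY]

  ┏━━━━━━━━┃ Terminal                    ┃    
  ┃ FileVie┠─────────────────────────────┨    
  ┠────────┃$ ls -la                     ┃    
  ┃database┃-rw-r--r--  1 user group    2┃    
  ┃# databa┃drwxr-xr-x  1 user group     ┃    
  ┃  secret┃drwxr-xr-x  1 user group    4┃    
  ┃  max_co┃-rw-r--r--  1 user group    3┃    
  ┃  timeou┃-rw-r--r--  1 user group    2┃    
  ┃  log_le┃-rw-r--r--  1 user group    1┃    
  ┃  max_re┃drwxr-xr-x  1 user group     ┃    
  ┃        ┃-rw-r--r--  1 user group    4┃    
  ┃logging:┗━━━━━━━━━━━━━━━━━━━━━━━━━━━━━┛    
  ┃  max_connections: 3306             ▼┃     
  ┗━━━━━━━━━━━━━━━━━━━━━━━━━━━━━━━━━━━━━┛     


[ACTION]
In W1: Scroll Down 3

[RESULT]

  ┏━━━━━━━━┃ Terminal                    ┃    
  ┃ FileVie┠─────────────────────────────┨    
  ┠────────┃$ ls -la                     ┃    
  ┃  max_co┃-rw-r--r--  1 user group    2┃    
  ┃  timeou┃drwxr-xr-x  1 user group     ┃    
  ┃  log_le┃drwxr-xr-x  1 user group    4┃    
  ┃  max_re┃-rw-r--r--  1 user group    3┃    
  ┃        ┃-rw-r--r--  1 user group    2┃    
  ┃logging:┃-rw-r--r--  1 user group    1┃    
  ┃  max_co┃drwxr-xr-x  1 user group     ┃    
  ┃  debug:┃-rw-r--r--  1 user group    4┃    
  ┃  timeou┗━━━━━━━━━━━━━━━━━━━━━━━━━━━━━┛    
  ┃                                    ▼┃     
  ┗━━━━━━━━━━━━━━━━━━━━━━━━━━━━━━━━━━━━━┛     


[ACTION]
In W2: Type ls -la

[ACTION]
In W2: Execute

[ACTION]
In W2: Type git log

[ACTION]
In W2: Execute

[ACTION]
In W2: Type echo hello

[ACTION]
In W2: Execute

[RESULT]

  ┏━━━━━━━━┃ Terminal                    ┃    
  ┃ FileVie┠─────────────────────────────┨    
  ┠────────┃-rw-r--r--  1 alice group    ┃    
  ┃  max_co┃$ git log                    ┃    
  ┃  timeou┃061000d Clean up             ┃    
  ┃  log_le┃e206d5e Fix bug              ┃    
  ┃  max_re┃e0653ce Fix bug              ┃    
  ┃        ┃1f9c84d Clean up             ┃    
  ┃logging:┃$ echo hello                 ┃    
  ┃  max_co┃hello                        ┃    
  ┃  debug:┃$ █                          ┃    
  ┃  timeou┗━━━━━━━━━━━━━━━━━━━━━━━━━━━━━┛    
  ┃                                    ▼┃     
  ┗━━━━━━━━━━━━━━━━━━━━━━━━━━━━━━━━━━━━━┛     


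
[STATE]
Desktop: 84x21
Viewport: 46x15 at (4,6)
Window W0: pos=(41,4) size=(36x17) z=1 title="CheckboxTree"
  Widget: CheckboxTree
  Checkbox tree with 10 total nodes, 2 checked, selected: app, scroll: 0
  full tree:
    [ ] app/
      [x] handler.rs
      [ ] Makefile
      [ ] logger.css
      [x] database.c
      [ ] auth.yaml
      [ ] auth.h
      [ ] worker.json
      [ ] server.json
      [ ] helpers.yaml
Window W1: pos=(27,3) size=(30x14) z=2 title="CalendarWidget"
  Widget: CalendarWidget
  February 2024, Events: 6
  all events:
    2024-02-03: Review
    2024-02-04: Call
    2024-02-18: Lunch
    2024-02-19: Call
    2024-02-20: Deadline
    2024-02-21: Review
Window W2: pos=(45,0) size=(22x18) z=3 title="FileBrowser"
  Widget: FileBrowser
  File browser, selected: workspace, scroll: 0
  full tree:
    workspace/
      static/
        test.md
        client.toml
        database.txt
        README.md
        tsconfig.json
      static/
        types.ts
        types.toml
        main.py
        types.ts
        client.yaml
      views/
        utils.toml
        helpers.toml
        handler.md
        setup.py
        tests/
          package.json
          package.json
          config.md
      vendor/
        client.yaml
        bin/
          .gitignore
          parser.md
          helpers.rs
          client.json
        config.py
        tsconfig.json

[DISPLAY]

                       ┃       February 2┃    
                       ┃Mo Tu We Th Fr Sa┃    
                       ┃          1  2  3┃    
                       ┃ 5  6  7  8  9 10┃    
                       ┃12 13 14 15 16 17┃    
                       ┃19* 20* 21* 22 23┃    
                       ┃26 27 28 29      ┃    
                       ┃                 ┃    
                       ┃                 ┃    
                       ┃                 ┃    
                       ┗━━━━━━━━━━━━━━━━━┃    
                                     ┃   ┗━━━━
                                     ┃        
                                     ┃        
                                     ┗━━━━━━━━


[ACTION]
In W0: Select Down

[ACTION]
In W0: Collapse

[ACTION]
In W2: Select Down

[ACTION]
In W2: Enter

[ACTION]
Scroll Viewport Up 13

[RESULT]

                                         ┏━━━━
                                         ┃ Fil
                                         ┠────
                       ┏━━━━━━━━━━━━━━━━━┃  [-
                       ┃ CalendarWidget  ┃  > 
                       ┠─────────────────┃    
                       ┃       February 2┃    
                       ┃Mo Tu We Th Fr Sa┃    
                       ┃          1  2  3┃    
                       ┃ 5  6  7  8  9 10┃    
                       ┃12 13 14 15 16 17┃    
                       ┃19* 20* 21* 22 23┃    
                       ┃26 27 28 29      ┃    
                       ┃                 ┃    
                       ┃                 ┃    


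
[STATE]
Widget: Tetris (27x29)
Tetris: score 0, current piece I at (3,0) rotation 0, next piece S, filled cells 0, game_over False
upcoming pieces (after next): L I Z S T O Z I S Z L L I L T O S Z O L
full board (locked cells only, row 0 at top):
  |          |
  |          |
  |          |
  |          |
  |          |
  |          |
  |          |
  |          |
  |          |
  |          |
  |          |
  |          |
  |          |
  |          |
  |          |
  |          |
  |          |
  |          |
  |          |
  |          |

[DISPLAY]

   ████   │Next:           
          │ ░░             
          │░░              
          │                
          │                
          │                
          │Score:          
          │0               
          │                
          │                
          │                
          │                
          │                
          │                
          │                
          │                
          │                
          │                
          │                
          │                
          │                
          │                
          │                
          │                
          │                
          │                
          │                
          │                
          │                


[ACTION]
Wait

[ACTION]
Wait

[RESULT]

          │Next:           
          │ ░░             
   ████   │░░              
          │                
          │                
          │                
          │Score:          
          │0               
          │                
          │                
          │                
          │                
          │                
          │                
          │                
          │                
          │                
          │                
          │                
          │                
          │                
          │                
          │                
          │                
          │                
          │                
          │                
          │                
          │                


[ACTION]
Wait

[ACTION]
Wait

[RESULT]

          │Next:           
          │ ░░             
          │░░              
          │                
   ████   │                
          │                
          │Score:          
          │0               
          │                
          │                
          │                
          │                
          │                
          │                
          │                
          │                
          │                
          │                
          │                
          │                
          │                
          │                
          │                
          │                
          │                
          │                
          │                
          │                
          │                


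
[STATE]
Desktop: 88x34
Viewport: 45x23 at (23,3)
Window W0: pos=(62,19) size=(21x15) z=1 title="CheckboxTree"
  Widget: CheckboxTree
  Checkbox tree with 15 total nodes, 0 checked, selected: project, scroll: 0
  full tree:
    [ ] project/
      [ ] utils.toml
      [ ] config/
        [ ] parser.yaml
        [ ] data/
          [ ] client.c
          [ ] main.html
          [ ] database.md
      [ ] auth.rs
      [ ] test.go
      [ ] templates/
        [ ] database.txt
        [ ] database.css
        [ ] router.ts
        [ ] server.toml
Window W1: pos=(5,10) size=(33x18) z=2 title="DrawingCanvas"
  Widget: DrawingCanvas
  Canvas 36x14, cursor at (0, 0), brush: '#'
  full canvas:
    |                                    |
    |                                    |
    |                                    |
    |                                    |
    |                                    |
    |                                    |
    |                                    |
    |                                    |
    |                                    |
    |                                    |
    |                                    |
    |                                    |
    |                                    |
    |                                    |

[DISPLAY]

                                             
                                             
                                             
                                             
                                             
                                             
                                             
━━━━━━━━━━━━━━┓                              
              ┃                              
──────────────┨                              
              ┃                              
              ┃                              
              ┃                              
              ┃                              
              ┃                              
              ┃                              
              ┃                        ┏━━━━━
              ┃                        ┃ Chec
              ┃                        ┠─────
              ┃                        ┃>[ ] 
              ┃                        ┃   [ 
              ┃                        ┃   [ 
              ┃                        ┃     


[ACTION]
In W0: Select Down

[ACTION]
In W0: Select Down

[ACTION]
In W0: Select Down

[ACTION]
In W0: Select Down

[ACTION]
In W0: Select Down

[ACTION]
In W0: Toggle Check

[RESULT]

                                             
                                             
                                             
                                             
                                             
                                             
                                             
━━━━━━━━━━━━━━┓                              
              ┃                              
──────────────┨                              
              ┃                              
              ┃                              
              ┃                              
              ┃                              
              ┃                              
              ┃                              
              ┃                        ┏━━━━━
              ┃                        ┃ Chec
              ┃                        ┠─────
              ┃                        ┃ [-] 
              ┃                        ┃   [ 
              ┃                        ┃   [-
              ┃                        ┃     


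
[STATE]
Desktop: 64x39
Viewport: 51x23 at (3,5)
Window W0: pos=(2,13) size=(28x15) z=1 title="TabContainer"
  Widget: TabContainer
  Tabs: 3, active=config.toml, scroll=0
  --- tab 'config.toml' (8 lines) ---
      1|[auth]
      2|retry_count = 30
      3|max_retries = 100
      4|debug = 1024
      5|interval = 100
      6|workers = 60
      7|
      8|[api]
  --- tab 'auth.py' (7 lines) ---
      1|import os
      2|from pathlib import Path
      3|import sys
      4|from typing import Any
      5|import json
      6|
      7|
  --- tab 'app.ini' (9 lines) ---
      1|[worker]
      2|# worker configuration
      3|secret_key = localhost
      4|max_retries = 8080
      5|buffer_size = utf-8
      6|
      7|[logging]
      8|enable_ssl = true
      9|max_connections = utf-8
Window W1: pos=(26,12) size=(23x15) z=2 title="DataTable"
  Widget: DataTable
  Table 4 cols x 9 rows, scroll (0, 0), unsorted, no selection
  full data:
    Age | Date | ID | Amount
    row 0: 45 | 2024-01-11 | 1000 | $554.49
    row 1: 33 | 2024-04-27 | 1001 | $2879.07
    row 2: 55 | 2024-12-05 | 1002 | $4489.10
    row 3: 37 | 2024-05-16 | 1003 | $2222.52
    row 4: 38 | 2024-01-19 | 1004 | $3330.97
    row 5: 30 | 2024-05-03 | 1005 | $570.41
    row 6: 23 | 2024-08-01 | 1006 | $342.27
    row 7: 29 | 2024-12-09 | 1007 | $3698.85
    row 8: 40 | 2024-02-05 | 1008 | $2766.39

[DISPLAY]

                                                   
                                                   
                                                   
                                                   
                                                   
                                                   
                                                   
                       ┏━━━━━━━━━━━━━━━━━━━━━┓     
━━━━━━━━━━━━━━━━━━━━━━━┃ DataTable           ┃     
 TabContainer          ┠─────────────────────┨     
───────────────────────┃Age│Date      │ID  │A┃     
[config.toml]│ auth.py ┃───┼──────────┼────┼─┃     
───────────────────────┃45 │2024-01-11│1000│$┃     
[auth]                 ┃33 │2024-04-27│1001│$┃     
retry_count = 30       ┃55 │2024-12-05│1002│$┃     
max_retries = 100      ┃37 │2024-05-16│1003│$┃     
debug = 1024           ┃38 │2024-01-19│1004│$┃     
interval = 100         ┃30 │2024-05-03│1005│$┃     
workers = 60           ┃23 │2024-08-01│1006│$┃     
                       ┃29 │2024-12-09│1007│$┃     
[api]                  ┃40 │2024-02-05│1008│$┃     
                       ┗━━━━━━━━━━━━━━━━━━━━━┛     
━━━━━━━━━━━━━━━━━━━━━━━━━━┛                        


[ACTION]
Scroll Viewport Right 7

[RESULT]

                                                   
                                                   
                                                   
                                                   
                                                   
                                                   
                                                   
                ┏━━━━━━━━━━━━━━━━━━━━━┓            
━━━━━━━━━━━━━━━━┃ DataTable           ┃            
tainer          ┠─────────────────────┨            
────────────────┃Age│Date      │ID  │A┃            
.toml]│ auth.py ┃───┼──────────┼────┼─┃            
────────────────┃45 │2024-01-11│1000│$┃            
                ┃33 │2024-04-27│1001│$┃            
ount = 30       ┃55 │2024-12-05│1002│$┃            
ries = 100      ┃37 │2024-05-16│1003│$┃            
 1024           ┃38 │2024-01-19│1004│$┃            
l = 100         ┃30 │2024-05-03│1005│$┃            
 = 60           ┃23 │2024-08-01│1006│$┃            
                ┃29 │2024-12-09│1007│$┃            
                ┃40 │2024-02-05│1008│$┃            
                ┗━━━━━━━━━━━━━━━━━━━━━┛            
━━━━━━━━━━━━━━━━━━━┛                               


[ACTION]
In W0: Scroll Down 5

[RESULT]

                                                   
                                                   
                                                   
                                                   
                                                   
                                                   
                                                   
                ┏━━━━━━━━━━━━━━━━━━━━━┓            
━━━━━━━━━━━━━━━━┃ DataTable           ┃            
tainer          ┠─────────────────────┨            
────────────────┃Age│Date      │ID  │A┃            
.toml]│ auth.py ┃───┼──────────┼────┼─┃            
────────────────┃45 │2024-01-11│1000│$┃            
 = 60           ┃33 │2024-04-27│1001│$┃            
                ┃55 │2024-12-05│1002│$┃            
                ┃37 │2024-05-16│1003│$┃            
                ┃38 │2024-01-19│1004│$┃            
                ┃30 │2024-05-03│1005│$┃            
                ┃23 │2024-08-01│1006│$┃            
                ┃29 │2024-12-09│1007│$┃            
                ┃40 │2024-02-05│1008│$┃            
                ┗━━━━━━━━━━━━━━━━━━━━━┛            
━━━━━━━━━━━━━━━━━━━┛                               


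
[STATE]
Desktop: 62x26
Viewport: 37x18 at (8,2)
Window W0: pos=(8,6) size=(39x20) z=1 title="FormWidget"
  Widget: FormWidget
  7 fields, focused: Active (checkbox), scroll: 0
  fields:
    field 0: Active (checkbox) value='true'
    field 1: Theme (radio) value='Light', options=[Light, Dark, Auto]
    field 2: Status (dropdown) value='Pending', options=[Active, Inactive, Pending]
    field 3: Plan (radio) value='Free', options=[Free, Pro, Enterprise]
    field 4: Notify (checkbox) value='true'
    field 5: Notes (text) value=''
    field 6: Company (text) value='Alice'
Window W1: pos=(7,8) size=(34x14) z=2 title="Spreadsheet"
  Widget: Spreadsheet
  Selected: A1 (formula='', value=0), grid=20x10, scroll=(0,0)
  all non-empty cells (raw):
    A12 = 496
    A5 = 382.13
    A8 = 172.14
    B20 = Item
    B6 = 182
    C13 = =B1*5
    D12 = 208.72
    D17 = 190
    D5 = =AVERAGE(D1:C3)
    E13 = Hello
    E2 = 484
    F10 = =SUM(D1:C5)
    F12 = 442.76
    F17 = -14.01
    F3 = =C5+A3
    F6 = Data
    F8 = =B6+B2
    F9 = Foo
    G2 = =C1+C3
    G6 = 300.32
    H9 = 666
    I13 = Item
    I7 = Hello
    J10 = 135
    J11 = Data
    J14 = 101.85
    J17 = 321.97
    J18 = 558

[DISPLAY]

                                     
                                     
                                     
                                     
┏━━━━━━━━━━━━━━━━━━━━━━━━━━━━━━━━━━━━
┃ FormWidget                         
━━━━━━━━━━━━━━━━━━━━━━━━━━━━━━━━┓────
 Spreadsheet                    ┃    
────────────────────────────────┨k  (
A1:                             ┃   ▼
       A       B       C       D┃ ( )
--------------------------------┃    
  1      [0]       0       0    ┃    
  2        0       0       0    ┃    
  3        0       0       0    ┃    
  4        0       0       0    ┃    
  5   382.13       0       0    ┃    
  6        0     182       0    ┃    


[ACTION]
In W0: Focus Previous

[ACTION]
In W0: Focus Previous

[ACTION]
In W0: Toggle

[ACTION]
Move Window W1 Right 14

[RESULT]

                                     
                                     
                                     
                                     
┏━━━━━━━━━━━━━━━━━━━━━━━━━━━━━━━━━━━━
┃ FormWidget                         
┠────────────┏━━━━━━━━━━━━━━━━━━━━━━━
┃  Active:   ┃ Spreadsheet           
┃  Theme:    ┠───────────────────────
┃  Status:   ┃A1:                    
┃  Plan:     ┃       A       B       
┃  Notify:   ┃-----------------------
┃> Notes:    ┃  1      [0]       0   
┃  Company:  ┃  2        0       0   
┃            ┃  3        0       0   
┃            ┃  4        0       0   
┃            ┃  5   382.13       0   
┃            ┃  6        0     182   


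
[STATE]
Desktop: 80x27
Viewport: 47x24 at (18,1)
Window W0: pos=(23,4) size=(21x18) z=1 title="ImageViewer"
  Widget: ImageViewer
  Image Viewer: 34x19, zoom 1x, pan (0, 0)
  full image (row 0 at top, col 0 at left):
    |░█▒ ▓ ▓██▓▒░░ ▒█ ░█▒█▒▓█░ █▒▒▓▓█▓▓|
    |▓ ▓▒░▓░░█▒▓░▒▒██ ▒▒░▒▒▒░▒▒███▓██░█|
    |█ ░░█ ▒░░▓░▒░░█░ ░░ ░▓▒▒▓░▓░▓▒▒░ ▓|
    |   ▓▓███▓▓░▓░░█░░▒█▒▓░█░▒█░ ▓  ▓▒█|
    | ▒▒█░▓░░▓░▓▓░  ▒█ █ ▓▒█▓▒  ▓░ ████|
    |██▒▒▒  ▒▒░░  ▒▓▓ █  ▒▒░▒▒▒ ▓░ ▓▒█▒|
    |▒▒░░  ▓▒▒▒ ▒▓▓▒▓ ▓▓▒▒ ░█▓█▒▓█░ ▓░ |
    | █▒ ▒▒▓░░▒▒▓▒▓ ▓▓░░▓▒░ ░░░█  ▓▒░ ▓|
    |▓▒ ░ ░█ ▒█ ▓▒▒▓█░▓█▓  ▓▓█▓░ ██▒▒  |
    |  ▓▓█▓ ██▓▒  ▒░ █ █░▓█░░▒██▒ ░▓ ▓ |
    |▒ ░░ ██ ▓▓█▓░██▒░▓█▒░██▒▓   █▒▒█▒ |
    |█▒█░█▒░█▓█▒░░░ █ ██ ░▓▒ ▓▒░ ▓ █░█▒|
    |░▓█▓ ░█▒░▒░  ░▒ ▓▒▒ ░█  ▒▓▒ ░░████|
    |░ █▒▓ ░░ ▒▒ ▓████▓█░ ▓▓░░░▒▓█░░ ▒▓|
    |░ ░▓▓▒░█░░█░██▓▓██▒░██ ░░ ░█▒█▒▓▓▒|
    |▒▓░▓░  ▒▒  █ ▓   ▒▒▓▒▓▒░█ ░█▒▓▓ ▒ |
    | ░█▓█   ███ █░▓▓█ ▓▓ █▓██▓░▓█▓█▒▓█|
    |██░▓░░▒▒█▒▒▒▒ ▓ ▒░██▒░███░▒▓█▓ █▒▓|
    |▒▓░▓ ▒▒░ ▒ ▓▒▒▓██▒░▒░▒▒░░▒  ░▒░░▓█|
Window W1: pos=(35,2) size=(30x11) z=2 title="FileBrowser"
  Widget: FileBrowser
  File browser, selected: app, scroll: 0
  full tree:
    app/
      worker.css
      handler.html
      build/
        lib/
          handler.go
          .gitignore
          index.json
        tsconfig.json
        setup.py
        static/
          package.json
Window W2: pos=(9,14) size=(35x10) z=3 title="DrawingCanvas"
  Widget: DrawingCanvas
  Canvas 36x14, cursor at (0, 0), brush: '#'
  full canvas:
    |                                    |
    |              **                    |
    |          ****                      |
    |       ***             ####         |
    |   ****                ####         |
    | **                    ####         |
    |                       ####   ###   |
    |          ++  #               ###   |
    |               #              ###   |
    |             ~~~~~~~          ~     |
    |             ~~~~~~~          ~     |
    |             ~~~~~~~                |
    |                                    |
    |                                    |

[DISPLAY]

                                               
                 ┏━━━━━━━━━━━━━━━━━━━━━━━━━━━━┓
                 ┃ FileBrowser                ┃
     ┏━━━━━━━━━━━┠────────────────────────────┨
     ┃ ImageViewe┃> [-] app/                  ┃
     ┠───────────┃    worker.css              ┃
     ┃░█▒ ▓ ▓██▓▒┃    handler.html            ┃
     ┃▓ ▓▒░▓░░█▒▓┃    [+] build/              ┃
     ┃█ ░░█ ▒░░▓░┃                            ┃
     ┃   ▓▓███▓▓░┃                            ┃
     ┃ ▒▒█░▓░░▓░▓┃                            ┃
     ┃██▒▒▒  ▒▒░░┗━━━━━━━━━━━━━━━━━━━━━━━━━━━━┛
     ┃▒▒░░  ▓▒▒▒ ▒▓▓▒▓ ▓▓┃                     
━━━━━━━━━━━━━━━━━━━━━━━━━┓                     
Canvas                   ┃                     
─────────────────────────┨                     
                         ┃                     
      **                 ┃                     
  ****                   ┃                     
**             ####      ┃                     
               ####      ┃                     
               ####      ┃                     
━━━━━━━━━━━━━━━━━━━━━━━━━┛                     
                                               


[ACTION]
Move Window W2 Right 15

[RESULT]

                                               
                 ┏━━━━━━━━━━━━━━━━━━━━━━━━━━━━┓
                 ┃ FileBrowser                ┃
     ┏━━━━━━━━━━━┠────────────────────────────┨
     ┃ ImageViewe┃> [-] app/                  ┃
     ┠───────────┃    worker.css              ┃
     ┃░█▒ ▓ ▓██▓▒┃    handler.html            ┃
     ┃▓ ▓▒░▓░░█▒▓┃    [+] build/              ┃
     ┃█ ░░█ ▒░░▓░┃                            ┃
     ┃   ▓▓███▓▓░┃                            ┃
     ┃ ▒▒█░▓░░▓░▓┃                            ┃
     ┃██▒▒▒  ▒▒░░┗━━━━━━━━━━━━━━━━━━━━━━━━━━━━┛
     ┃▒▒░░  ▓▒▒▒ ▒▓▓▒▓ ▓▓┃                     
     ┃┏━━━━━━━━━━━━━━━━━━━━━━━━━━━━━━━━━┓      
     ┃┃ DrawingCanvas                   ┃      
     ┃┠─────────────────────────────────┨      
     ┃┃+                                ┃      
     ┃┃              **                 ┃      
     ┃┃          ****                   ┃      
     ┃┃       ***             ####      ┃      
     ┗┃   ****                ####      ┃      
      ┃ **                    ####      ┃      
      ┗━━━━━━━━━━━━━━━━━━━━━━━━━━━━━━━━━┛      
                                               


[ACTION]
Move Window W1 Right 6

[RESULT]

                                               
                       ┏━━━━━━━━━━━━━━━━━━━━━━━
                       ┃ FileBrowser           
     ┏━━━━━━━━━━━━━━━━━┠───────────────────────
     ┃ ImageViewer     ┃> [-] app/             
     ┠─────────────────┃    worker.css         
     ┃░█▒ ▓ ▓██▓▒░░ ▒█ ┃    handler.html       
     ┃▓ ▓▒░▓░░█▒▓░▒▒██ ┃    [+] build/         
     ┃█ ░░█ ▒░░▓░▒░░█░ ┃                       
     ┃   ▓▓███▓▓░▓░░█░░┃                       
     ┃ ▒▒█░▓░░▓░▓▓░  ▒█┃                       
     ┃██▒▒▒  ▒▒░░  ▒▓▓ ┗━━━━━━━━━━━━━━━━━━━━━━━
     ┃▒▒░░  ▓▒▒▒ ▒▓▓▒▓ ▓▓┃                     
     ┃┏━━━━━━━━━━━━━━━━━━━━━━━━━━━━━━━━━┓      
     ┃┃ DrawingCanvas                   ┃      
     ┃┠─────────────────────────────────┨      
     ┃┃+                                ┃      
     ┃┃              **                 ┃      
     ┃┃          ****                   ┃      
     ┃┃       ***             ####      ┃      
     ┗┃   ****                ####      ┃      
      ┃ **                    ####      ┃      
      ┗━━━━━━━━━━━━━━━━━━━━━━━━━━━━━━━━━┛      
                                               


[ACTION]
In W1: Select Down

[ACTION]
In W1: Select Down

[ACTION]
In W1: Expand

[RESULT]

                                               
                       ┏━━━━━━━━━━━━━━━━━━━━━━━
                       ┃ FileBrowser           
     ┏━━━━━━━━━━━━━━━━━┠───────────────────────
     ┃ ImageViewer     ┃  [-] app/             
     ┠─────────────────┃    worker.css         
     ┃░█▒ ▓ ▓██▓▒░░ ▒█ ┃  > handler.html       
     ┃▓ ▓▒░▓░░█▒▓░▒▒██ ┃    [+] build/         
     ┃█ ░░█ ▒░░▓░▒░░█░ ┃                       
     ┃   ▓▓███▓▓░▓░░█░░┃                       
     ┃ ▒▒█░▓░░▓░▓▓░  ▒█┃                       
     ┃██▒▒▒  ▒▒░░  ▒▓▓ ┗━━━━━━━━━━━━━━━━━━━━━━━
     ┃▒▒░░  ▓▒▒▒ ▒▓▓▒▓ ▓▓┃                     
     ┃┏━━━━━━━━━━━━━━━━━━━━━━━━━━━━━━━━━┓      
     ┃┃ DrawingCanvas                   ┃      
     ┃┠─────────────────────────────────┨      
     ┃┃+                                ┃      
     ┃┃              **                 ┃      
     ┃┃          ****                   ┃      
     ┃┃       ***             ####      ┃      
     ┗┃   ****                ####      ┃      
      ┃ **                    ####      ┃      
      ┗━━━━━━━━━━━━━━━━━━━━━━━━━━━━━━━━━┛      
                                               


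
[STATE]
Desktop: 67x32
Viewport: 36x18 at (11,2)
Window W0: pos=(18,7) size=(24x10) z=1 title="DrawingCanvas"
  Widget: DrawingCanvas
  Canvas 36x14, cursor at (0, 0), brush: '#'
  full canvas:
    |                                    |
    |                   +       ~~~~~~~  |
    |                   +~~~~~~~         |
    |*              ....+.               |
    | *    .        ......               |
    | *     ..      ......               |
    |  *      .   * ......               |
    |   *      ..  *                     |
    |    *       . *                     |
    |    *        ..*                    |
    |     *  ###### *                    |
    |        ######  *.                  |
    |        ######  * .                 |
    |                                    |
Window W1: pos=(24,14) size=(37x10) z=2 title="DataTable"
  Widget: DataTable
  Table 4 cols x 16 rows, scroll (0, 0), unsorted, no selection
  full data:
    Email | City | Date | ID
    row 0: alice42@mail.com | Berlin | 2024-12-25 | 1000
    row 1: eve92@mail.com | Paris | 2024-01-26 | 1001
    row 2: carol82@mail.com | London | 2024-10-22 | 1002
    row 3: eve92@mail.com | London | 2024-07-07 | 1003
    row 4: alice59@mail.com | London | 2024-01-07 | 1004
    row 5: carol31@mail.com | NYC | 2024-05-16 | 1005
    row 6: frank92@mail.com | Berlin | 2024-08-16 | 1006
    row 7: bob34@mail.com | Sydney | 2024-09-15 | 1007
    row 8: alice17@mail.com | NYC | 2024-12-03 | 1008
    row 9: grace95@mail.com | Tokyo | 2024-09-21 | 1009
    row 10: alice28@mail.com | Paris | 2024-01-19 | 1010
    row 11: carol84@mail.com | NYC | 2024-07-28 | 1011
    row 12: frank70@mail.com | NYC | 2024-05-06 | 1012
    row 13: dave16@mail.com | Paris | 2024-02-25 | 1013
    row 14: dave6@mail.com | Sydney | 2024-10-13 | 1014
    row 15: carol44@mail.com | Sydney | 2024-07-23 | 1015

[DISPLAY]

                                    
                                    
                                    
                                    
                                    
       ┏━━━━━━━━━━━━━━━━━━━━━━┓     
       ┃ DrawingCanvas        ┃     
       ┠──────────────────────┨     
       ┃+                     ┃     
       ┃                   +  ┃     
       ┃                   +~~┃     
       ┃*              ....+. ┃     
       ┃ *   ┏━━━━━━━━━━━━━━━━━━━━━━
       ┃ *   ┃ DataTable            
       ┗━━━━━┠──────────────────────
             ┃Email           │City 
             ┃────────────────┼─────
             ┃alice42@mail.com│Berli


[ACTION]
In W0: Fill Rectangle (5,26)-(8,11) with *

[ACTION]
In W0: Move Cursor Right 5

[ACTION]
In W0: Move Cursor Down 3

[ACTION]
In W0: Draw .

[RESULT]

                                    
                                    
                                    
                                    
                                    
       ┏━━━━━━━━━━━━━━━━━━━━━━┓     
       ┃ DrawingCanvas        ┃     
       ┠──────────────────────┨     
       ┃                      ┃     
       ┃                   +  ┃     
       ┃                   +~~┃     
       ┃*    .         ....+. ┃     
       ┃ *   ┏━━━━━━━━━━━━━━━━━━━━━━
       ┃ *   ┃ DataTable            
       ┗━━━━━┠──────────────────────
             ┃Email           │City 
             ┃────────────────┼─────
             ┃alice42@mail.com│Berli
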